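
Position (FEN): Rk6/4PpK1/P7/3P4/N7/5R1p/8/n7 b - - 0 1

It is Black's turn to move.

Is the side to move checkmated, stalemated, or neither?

Black to move; black king on b8.
In check: yes, from the white rook on a8.
Legal moves for Black: Kxa8, Kc7.
Black is in check but has 2 legal moves → neither.

neither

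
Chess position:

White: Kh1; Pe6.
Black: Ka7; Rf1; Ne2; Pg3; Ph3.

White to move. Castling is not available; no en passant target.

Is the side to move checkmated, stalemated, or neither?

White to move; white king on h1.
In check: yes, from the black rook on f1.
King squares — g1: attacked by Rf1; g2: attacked by Ph3; h2: attacked by Pg3.
Legal moves for White: none.
In check with no legal moves → checkmate.

checkmate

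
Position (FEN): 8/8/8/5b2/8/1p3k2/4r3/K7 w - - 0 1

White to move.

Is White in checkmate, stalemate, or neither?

stalemate

White to move; white king on a1.
In check: no.
King squares — b1: attacked by Bf5; a2: attacked by Re2; b2: attacked by Re2.
Legal moves for White: none.
Not in check and no legal moves → stalemate.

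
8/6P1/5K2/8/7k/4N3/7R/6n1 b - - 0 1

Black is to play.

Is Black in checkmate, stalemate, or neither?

Black to move; black king on h4.
In check: yes, from the white rook on h2.
Legal moves for Black: Kg3, Nh3.
Black is in check but has 2 legal moves → neither.

neither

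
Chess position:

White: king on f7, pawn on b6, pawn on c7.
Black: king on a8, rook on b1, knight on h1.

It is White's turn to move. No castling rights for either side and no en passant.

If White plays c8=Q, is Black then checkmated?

After c8=Q: black king on a8; in check: yes, from the white queen on c8.
King squares — a7: attacked by Pb6; b7: attacked by Qc8; b8: attacked by Qc8.
Black has no legal moves → checkmate.

yes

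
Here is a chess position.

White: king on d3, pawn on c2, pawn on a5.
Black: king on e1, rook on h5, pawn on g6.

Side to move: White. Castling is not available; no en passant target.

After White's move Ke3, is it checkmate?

After Ke3: black king on e1; in check: no.
Black is not in check, so this cannot be checkmate.

no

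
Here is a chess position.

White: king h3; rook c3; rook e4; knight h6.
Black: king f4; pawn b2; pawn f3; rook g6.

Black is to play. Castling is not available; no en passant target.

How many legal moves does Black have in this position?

2

Black to move; king on f4.
In check: yes, from the white rook on e4.
Legal moves: Kg5, Kxe4.
Count: 2.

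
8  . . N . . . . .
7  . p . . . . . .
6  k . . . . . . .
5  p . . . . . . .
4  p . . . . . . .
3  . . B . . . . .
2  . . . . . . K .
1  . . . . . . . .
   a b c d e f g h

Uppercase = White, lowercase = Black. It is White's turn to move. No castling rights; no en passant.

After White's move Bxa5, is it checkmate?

no

After Bxa5: black king on a6; in check: no.
Black is not in check, so this cannot be checkmate.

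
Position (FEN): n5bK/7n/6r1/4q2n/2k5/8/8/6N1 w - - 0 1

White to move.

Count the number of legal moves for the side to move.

White to move; king on h8.
In check: yes, from the black queen on e5.
Legal moves: none.
Count: 0.

0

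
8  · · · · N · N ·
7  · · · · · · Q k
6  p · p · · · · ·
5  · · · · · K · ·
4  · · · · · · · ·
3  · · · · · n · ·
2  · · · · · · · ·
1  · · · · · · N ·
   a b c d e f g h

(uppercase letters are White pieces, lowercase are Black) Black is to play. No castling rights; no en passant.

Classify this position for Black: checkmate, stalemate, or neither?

Black to move; black king on h7.
In check: yes, from the white queen on g7.
King squares — g6: attacked by Kf5; h6: attacked by Qg7; g7: attacked by Ne8; g8: attacked by Qg7; h8: attacked by Qg7.
Legal moves for Black: none.
In check with no legal moves → checkmate.

checkmate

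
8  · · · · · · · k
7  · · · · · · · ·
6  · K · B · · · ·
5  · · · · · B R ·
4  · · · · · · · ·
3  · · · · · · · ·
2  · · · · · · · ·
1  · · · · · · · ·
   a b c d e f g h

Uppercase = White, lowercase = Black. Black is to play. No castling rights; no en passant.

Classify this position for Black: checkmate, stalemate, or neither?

stalemate

Black to move; black king on h8.
In check: no.
King squares — g7: attacked by Rg5; h7: attacked by Bf5; g8: attacked by Rg5.
Legal moves for Black: none.
Not in check and no legal moves → stalemate.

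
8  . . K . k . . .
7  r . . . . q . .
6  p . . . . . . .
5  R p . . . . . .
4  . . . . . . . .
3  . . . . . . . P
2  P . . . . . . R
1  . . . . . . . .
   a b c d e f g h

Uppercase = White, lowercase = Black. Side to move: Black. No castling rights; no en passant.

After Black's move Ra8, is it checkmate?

After Ra8: white king on c8; in check: yes, from the black rook on a8.
King squares — b7: attacked by Qf7; c7: attacked by Qf7; d7: attacked by Qf7; b8: attacked by Ra8; d8: attacked by Ra8.
White has no legal moves → checkmate.

yes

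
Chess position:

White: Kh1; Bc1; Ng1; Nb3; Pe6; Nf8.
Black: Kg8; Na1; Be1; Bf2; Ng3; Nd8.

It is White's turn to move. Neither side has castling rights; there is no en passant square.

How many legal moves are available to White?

White to move; king on h1.
In check: yes, from the black knight on g3.
Legal moves: Kh2, Kg2.
Count: 2.

2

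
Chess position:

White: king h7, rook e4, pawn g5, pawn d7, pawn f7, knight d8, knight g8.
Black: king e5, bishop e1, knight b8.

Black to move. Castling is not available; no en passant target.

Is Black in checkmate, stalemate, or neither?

neither

Black to move; black king on e5.
In check: yes, from the white rook on e4.
King squares — d4: attacked by Re4; e4: available; f4: attacked by Re4; d5: available; f5: available; d6: available; e6: attacked by Re4; f6: attacked by Pg5.
Legal moves for Black: Kd6, Kf5, Kd5, Kxe4.
Black is in check but has 4 legal moves → neither.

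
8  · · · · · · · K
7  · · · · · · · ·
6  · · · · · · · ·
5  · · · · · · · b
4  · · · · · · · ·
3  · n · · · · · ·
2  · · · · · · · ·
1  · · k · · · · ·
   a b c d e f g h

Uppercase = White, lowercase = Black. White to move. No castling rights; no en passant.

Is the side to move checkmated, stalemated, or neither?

neither

White to move; white king on h8.
In check: no.
Legal moves for White: Kg8, Kh7, Kg7.
White has 3 legal moves and is not in check → neither.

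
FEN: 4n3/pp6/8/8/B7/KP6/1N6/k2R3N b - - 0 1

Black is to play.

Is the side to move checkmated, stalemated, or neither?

Black to move; black king on a1.
In check: yes, from the white rook on d1.
King squares — b1: attacked by Rd1; a2: attacked by Ka3; b2: attacked by Ka3.
Legal moves for Black: none.
In check with no legal moves → checkmate.

checkmate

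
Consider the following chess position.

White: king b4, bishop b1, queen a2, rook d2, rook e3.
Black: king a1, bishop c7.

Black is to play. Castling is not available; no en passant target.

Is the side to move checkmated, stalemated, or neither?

checkmate

Black to move; black king on a1.
In check: yes, from the white queen on a2.
King squares — b1: attacked by Qa2; a2: attacked by Bb1; b2: attacked by Qa2.
Legal moves for Black: none.
In check with no legal moves → checkmate.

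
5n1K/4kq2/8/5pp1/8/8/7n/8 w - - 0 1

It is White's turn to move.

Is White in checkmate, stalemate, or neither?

stalemate

White to move; white king on h8.
In check: no.
King squares — g7: attacked by Qf7; h7: attacked by Qf7; g8: attacked by Qf7.
Legal moves for White: none.
Not in check and no legal moves → stalemate.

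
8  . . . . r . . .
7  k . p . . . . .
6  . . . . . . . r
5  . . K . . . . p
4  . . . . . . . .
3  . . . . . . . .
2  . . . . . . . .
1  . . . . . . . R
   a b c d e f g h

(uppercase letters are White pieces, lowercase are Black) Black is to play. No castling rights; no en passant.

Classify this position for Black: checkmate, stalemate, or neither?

Black to move; black king on a7.
In check: no.
Legal moves for Black include: Reh8, Rg8, Rf8, Rd8, Rc8, Rb8, Ra8, Re7, Ree6, Re5+, Re4, Re3, Re2, Re1, Kb8, Ka8, Kb7, Ka6, ... (list truncated; more exist).
Black has legal moves and is not in check → neither.

neither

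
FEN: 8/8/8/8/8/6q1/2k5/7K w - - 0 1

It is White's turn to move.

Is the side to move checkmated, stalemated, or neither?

stalemate

White to move; white king on h1.
In check: no.
King squares — g1: attacked by Qg3; g2: attacked by Qg3; h2: attacked by Qg3.
Legal moves for White: none.
Not in check and no legal moves → stalemate.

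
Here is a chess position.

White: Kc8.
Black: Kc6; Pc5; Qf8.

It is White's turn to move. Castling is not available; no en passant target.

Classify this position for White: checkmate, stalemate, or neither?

checkmate

White to move; white king on c8.
In check: yes, from the black queen on f8.
King squares — b7: attacked by Kc6; c7: attacked by Kc6; d7: attacked by Kc6; b8: attacked by Qf8; d8: attacked by Qf8.
Legal moves for White: none.
In check with no legal moves → checkmate.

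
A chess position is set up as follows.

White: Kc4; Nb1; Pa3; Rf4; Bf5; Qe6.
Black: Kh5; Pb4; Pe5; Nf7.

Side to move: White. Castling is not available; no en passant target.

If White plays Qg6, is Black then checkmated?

After Qg6: black king on h5; in check: yes, from the white queen on g6.
King squares — g4: attacked by Rf4; h4: attacked by Rf4; g5: attacked by Qg6; g6: attacked by Bf5; h6: attacked by Qg6.
Black has no legal moves → checkmate.

yes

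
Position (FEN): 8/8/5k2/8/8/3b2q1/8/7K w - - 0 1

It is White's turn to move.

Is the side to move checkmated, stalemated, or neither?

White to move; white king on h1.
In check: no.
King squares — g1: attacked by Qg3; g2: attacked by Qg3; h2: attacked by Qg3.
Legal moves for White: none.
Not in check and no legal moves → stalemate.

stalemate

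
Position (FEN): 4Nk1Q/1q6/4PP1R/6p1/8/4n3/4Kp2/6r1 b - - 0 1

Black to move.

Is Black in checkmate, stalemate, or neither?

Black to move; black king on f8.
In check: yes, from the white queen on h8.
King squares — e7: attacked by Pf6; f7: attacked by Pe6; g7: attacked by Pf6; e8: attacked by Qh8; g8: attacked by Qh8.
Legal moves for Black: none.
In check with no legal moves → checkmate.

checkmate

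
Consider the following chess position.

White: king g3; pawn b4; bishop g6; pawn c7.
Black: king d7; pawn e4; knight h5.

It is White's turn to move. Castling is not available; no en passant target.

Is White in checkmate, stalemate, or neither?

White to move; white king on g3.
In check: yes, from the black knight on h5.
King squares — f2: available; g2: available; h2: available; f3: attacked by Pe4; h3: available; f4: attacked by Nh5; g4: available; h4: available.
Legal moves for White: Kh4, Kg4, Kh3, Kh2, Kg2, Kf2, Bxh5.
White is in check but has 7 legal moves → neither.

neither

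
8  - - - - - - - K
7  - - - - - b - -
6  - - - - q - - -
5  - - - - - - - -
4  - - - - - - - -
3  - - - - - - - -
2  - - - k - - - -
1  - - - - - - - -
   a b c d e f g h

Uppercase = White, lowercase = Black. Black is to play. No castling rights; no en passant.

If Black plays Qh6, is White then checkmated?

yes

After Qh6: white king on h8; in check: yes, from the black queen on h6.
King squares — g7: attacked by Qh6; h7: attacked by Qh6; g8: attacked by Bf7.
White has no legal moves → checkmate.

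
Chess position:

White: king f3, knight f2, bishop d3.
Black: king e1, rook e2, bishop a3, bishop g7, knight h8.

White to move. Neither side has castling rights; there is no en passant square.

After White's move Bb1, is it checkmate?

After Bb1: black king on e1; in check: no.
Black is not in check, so this cannot be checkmate.

no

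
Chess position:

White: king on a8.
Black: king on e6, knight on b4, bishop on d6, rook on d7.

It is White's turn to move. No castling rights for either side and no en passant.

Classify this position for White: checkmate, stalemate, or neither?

White to move; white king on a8.
In check: no.
King squares — a7: attacked by Rd7; b7: attacked by Rd7; b8: attacked by Bd6.
Legal moves for White: none.
Not in check and no legal moves → stalemate.

stalemate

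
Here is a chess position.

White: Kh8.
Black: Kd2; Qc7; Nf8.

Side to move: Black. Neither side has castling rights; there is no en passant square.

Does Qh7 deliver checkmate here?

After Qh7: white king on h8; in check: yes, from the black queen on h7.
King squares — g7: attacked by Qh7; h7: attacked by Nf8; g8: attacked by Qh7.
White has no legal moves → checkmate.

yes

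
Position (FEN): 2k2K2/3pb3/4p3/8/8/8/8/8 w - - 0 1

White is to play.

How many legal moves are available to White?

5

White to move; king on f8.
In check: yes, from the black bishop on e7.
Legal moves: Kg8, Ke8, Kg7, Kf7, Kxe7.
Count: 5.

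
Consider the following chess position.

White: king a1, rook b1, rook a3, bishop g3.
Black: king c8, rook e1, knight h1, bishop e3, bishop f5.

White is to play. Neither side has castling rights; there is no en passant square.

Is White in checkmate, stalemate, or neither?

White to move; white king on a1.
In check: no.
Legal moves for White include: Bb8, Bc7, Bd6, Be5, Bh4, Bf4, Bh2, Bf2, Bxe1, Ra8+, Ra7, Ra6, Ra5, Ra4, Rxe3, Rd3, Rc3+, Rb3, ... (list truncated; more exist).
White has legal moves and is not in check → neither.

neither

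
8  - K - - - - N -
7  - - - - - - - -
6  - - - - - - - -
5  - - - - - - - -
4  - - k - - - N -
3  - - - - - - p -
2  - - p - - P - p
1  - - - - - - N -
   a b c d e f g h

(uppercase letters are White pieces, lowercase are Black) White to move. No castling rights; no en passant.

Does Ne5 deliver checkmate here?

no

After Ne5: black king on c4; in check: yes, from the white knight on e5.
Black has 7 legal replies: Kd5, Kc5, Kb5, Kd4, Kb4, Kc3, Kb3.
In check but a legal move exists → not checkmate.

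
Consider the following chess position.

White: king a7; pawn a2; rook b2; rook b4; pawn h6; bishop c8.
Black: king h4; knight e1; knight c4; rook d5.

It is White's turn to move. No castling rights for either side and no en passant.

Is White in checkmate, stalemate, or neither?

White to move; white king on a7.
In check: no.
Legal moves for White include: Bd7, Bb7, Be6, Ba6, Bf5, Bg4, Bh3, Kb8, Ka8, Kb7, Ka6, Rb8, Rb7, Rb6, Rb5, Rxc4+, Ra4, R4b3, ... (list truncated; more exist).
White has legal moves and is not in check → neither.

neither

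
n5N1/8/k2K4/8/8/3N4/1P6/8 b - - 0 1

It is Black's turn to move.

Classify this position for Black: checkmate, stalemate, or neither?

Black to move; black king on a6.
In check: no.
Legal moves for Black: Nc7, Nb6, Kb7, Ka7, Kb6, Kb5, Ka5.
Black has 7 legal moves and is not in check → neither.

neither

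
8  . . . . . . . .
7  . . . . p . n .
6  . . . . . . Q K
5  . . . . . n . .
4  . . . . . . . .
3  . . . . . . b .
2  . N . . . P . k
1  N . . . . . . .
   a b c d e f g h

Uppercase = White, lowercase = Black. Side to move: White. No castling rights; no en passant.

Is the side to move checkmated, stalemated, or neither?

neither

White to move; white king on h6.
In check: yes, from the black knight on f5.
King squares — g5: available; h5: attacked by Ng7; g6: own queen; g7: attacked by Nf5; h7: available.
Legal moves for White: Kh7, Kg5, Qxf5.
White is in check but has 3 legal moves → neither.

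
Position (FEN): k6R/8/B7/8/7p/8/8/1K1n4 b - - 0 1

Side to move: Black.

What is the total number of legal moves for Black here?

1

Black to move; king on a8.
In check: yes, from the white rook on h8.
Legal moves: Ka7.
Count: 1.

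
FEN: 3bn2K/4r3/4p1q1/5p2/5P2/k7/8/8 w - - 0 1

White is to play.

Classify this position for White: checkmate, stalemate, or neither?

stalemate

White to move; white king on h8.
In check: no.
King squares — g7: attacked by Qg6; h7: attacked by Qg6; g8: attacked by Qg6.
Legal moves for White: none.
Not in check and no legal moves → stalemate.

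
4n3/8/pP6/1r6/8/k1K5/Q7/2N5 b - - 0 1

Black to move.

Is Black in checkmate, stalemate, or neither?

Black to move; black king on a3.
In check: yes, from the white queen on a2.
King squares — a2: attacked by Nc1; b2: attacked by Qa2; b3: attacked by Nc1; a4: attacked by Qa2; b4: attacked by Kc3.
Legal moves for Black: none.
In check with no legal moves → checkmate.

checkmate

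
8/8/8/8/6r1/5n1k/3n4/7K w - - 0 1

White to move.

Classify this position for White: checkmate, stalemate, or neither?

stalemate

White to move; white king on h1.
In check: no.
King squares — g1: attacked by Nf3; g2: attacked by Kh3; h2: attacked by Nf3.
Legal moves for White: none.
Not in check and no legal moves → stalemate.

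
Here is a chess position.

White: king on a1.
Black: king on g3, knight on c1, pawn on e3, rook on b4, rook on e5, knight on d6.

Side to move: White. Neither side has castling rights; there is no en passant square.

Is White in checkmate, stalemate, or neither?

stalemate

White to move; white king on a1.
In check: no.
King squares — b1: attacked by Rb4; a2: attacked by Nc1; b2: attacked by Rb4.
Legal moves for White: none.
Not in check and no legal moves → stalemate.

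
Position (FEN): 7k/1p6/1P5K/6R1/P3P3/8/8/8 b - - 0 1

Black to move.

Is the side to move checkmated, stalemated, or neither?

stalemate

Black to move; black king on h8.
In check: no.
King squares — g7: attacked by Rg5; h7: attacked by Kh6; g8: attacked by Rg5.
Legal moves for Black: none.
Not in check and no legal moves → stalemate.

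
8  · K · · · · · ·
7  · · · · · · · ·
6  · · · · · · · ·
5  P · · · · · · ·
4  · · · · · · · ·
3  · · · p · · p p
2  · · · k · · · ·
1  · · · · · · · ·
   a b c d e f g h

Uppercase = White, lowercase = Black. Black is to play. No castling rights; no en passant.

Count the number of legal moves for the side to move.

Black to move; king on d2.
In check: no.
Legal moves: Ke3, Kc3, Ke2, Kc2, Ke1, Kd1, Kc1, h2, g2.
Count: 9.

9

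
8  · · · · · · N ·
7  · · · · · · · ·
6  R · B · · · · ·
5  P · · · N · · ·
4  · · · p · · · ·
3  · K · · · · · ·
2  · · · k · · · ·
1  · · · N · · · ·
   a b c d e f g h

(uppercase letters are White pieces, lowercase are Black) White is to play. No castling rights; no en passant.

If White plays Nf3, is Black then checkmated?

After Nf3: black king on d2; in check: yes, from the white knight on f3.
Black has 4 legal replies: Kd3, Ke2, Kxd1, Kc1.
In check but a legal move exists → not checkmate.

no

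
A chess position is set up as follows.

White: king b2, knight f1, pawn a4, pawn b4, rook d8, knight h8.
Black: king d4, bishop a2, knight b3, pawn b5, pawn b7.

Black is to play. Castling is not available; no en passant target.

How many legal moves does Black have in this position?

3

Black to move; king on d4.
In check: yes, from the white rook on d8.
Legal moves: Ke5, Ke4, Kc4.
Count: 3.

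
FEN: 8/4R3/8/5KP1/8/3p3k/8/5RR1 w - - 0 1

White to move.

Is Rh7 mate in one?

yes

After Rh7: black king on h3; in check: yes, from the white rook on h7.
King squares — g2: attacked by Rg1; h2: attacked by Rh7; g3: attacked by Rg1; g4: attacked by Rg1; h4: attacked by Rh7.
Black has no legal moves → checkmate.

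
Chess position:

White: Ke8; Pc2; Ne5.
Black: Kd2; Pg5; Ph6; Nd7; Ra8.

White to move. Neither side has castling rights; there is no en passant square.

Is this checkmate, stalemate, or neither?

White to move; white king on e8.
In check: yes, from the black rook on a8.
Legal moves for White: Kf7, Ke7, Kxd7.
White is in check but has 3 legal moves → neither.

neither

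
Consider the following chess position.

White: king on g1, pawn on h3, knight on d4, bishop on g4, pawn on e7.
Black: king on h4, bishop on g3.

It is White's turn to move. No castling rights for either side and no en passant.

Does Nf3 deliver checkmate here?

After Nf3: black king on h4; in check: yes, from the white knight on f3.
King squares — g3: own bishop; h3: attacked by Bg4; g4: attacked by Ph3; g5: attacked by Nf3; h5: attacked by Bg4.
Black has no legal moves → checkmate.

yes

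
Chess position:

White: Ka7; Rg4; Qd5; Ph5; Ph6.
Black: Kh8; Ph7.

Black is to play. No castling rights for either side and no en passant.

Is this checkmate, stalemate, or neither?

stalemate

Black to move; black king on h8.
In check: no.
King squares — g7: attacked by Rg4; h7: own pawn; g8: attacked by Rg4.
Legal moves for Black: none.
Not in check and no legal moves → stalemate.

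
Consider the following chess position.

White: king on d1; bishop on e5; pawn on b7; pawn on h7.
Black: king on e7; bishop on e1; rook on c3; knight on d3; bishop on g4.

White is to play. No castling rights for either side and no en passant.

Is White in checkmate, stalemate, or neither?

White to move; white king on d1.
In check: yes, from the black bishop on g4.
King squares — c1: attacked by Rc3; e1: attacked by Nd3; c2: attacked by Rc3; d2: attacked by Be1; e2: attacked by Bg4.
Legal moves for White: none.
In check with no legal moves → checkmate.

checkmate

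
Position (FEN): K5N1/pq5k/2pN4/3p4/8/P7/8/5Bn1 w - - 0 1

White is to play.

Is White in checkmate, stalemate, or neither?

White to move; white king on a8.
In check: yes, from the black queen on b7.
King squares — a7: attacked by Qb7; b7: available; b8: attacked by Qb7.
Legal moves for White: Kxb7, Nxb7.
White is in check but has 2 legal moves → neither.

neither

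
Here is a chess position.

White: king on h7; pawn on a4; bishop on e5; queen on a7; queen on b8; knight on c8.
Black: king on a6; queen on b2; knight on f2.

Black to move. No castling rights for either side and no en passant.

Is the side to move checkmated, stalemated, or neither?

Black to move; black king on a6.
In check: yes, from the white queen on a7.
King squares — a5: attacked by Qa7; b5: attacked by Pa4; b6: attacked by Qa7; a7: attacked by Qb8; b7: attacked by Qa7.
Legal moves for Black: none.
In check with no legal moves → checkmate.

checkmate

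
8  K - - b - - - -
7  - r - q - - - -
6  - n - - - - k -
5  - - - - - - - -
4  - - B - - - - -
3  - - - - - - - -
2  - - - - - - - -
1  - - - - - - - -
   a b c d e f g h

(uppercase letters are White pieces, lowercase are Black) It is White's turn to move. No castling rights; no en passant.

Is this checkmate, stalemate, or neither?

checkmate

White to move; white king on a8.
In check: yes, from the black knight on b6.
King squares — a7: attacked by Rb7; b7: attacked by Qd7; b8: attacked by Rb7.
Legal moves for White: none.
In check with no legal moves → checkmate.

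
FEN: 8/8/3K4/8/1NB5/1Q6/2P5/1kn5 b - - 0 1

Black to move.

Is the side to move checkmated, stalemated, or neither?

neither

Black to move; black king on b1.
In check: yes, from the white queen on b3.
Legal moves for Black: Ka1, Nxb3.
Black is in check but has 2 legal moves → neither.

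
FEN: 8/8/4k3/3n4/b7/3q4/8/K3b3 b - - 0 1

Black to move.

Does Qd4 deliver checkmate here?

After Qd4: white king on a1; in check: yes, from the black queen on d4.
White has 2 legal replies: Ka2, Kb1.
In check but a legal move exists → not checkmate.

no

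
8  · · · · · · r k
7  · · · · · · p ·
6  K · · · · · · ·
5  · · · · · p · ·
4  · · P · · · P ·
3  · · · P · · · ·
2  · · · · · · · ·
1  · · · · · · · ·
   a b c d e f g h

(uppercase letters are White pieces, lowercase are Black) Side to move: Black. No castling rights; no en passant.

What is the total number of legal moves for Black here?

Black to move; king on h8.
In check: no.
Legal moves: Kh7, Rf8, Re8, Rd8, Rc8, Rb8, Ra8+, fxg4, g6, f4, g5.
Count: 11.

11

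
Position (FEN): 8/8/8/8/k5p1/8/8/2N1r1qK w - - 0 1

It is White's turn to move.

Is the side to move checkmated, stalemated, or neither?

checkmate

White to move; white king on h1.
In check: yes, from the black queen on g1.
King squares — g1: attacked by Re1; g2: attacked by Qg1; h2: attacked by Qg1.
Legal moves for White: none.
In check with no legal moves → checkmate.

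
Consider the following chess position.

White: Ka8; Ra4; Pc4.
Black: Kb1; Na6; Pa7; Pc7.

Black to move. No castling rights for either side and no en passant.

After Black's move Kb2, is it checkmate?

After Kb2: white king on a8; in check: no.
White is not in check, so this cannot be checkmate.

no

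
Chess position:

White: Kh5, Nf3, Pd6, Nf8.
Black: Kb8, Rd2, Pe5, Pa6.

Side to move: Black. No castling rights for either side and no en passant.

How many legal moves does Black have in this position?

Black to move; king on b8.
In check: no.
Legal moves: Kc8, Ka8, Kb7, Ka7, Rxd6, Rd5, Rd4, Rd3, Rh2+, Rg2, Rf2, Re2, Rc2, Rb2, Ra2, Rd1, a5, e4.
Count: 18.

18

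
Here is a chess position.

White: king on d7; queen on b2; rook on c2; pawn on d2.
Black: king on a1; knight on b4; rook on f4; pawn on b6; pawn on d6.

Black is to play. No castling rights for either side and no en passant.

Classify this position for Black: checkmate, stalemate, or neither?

Black to move; black king on a1.
In check: yes, from the white queen on b2.
King squares — b1: attacked by Qb2; a2: attacked by Qb2; b2: attacked by Rc2.
Legal moves for Black: none.
In check with no legal moves → checkmate.

checkmate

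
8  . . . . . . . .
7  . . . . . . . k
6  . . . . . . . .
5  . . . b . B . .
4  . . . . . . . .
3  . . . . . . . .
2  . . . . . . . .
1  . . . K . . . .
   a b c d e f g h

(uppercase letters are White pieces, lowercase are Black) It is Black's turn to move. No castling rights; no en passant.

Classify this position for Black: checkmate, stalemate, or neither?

neither

Black to move; black king on h7.
In check: yes, from the white bishop on f5.
Legal moves for Black: Kh8, Kg8, Kg7, Kh6.
Black is in check but has 4 legal moves → neither.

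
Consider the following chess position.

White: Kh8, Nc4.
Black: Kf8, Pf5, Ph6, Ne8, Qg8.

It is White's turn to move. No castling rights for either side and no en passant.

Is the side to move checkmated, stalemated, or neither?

checkmate

White to move; white king on h8.
In check: yes, from the black queen on g8.
King squares — g7: attacked by Ne8; h7: attacked by Qg8; g8: attacked by Kf8.
Legal moves for White: none.
In check with no legal moves → checkmate.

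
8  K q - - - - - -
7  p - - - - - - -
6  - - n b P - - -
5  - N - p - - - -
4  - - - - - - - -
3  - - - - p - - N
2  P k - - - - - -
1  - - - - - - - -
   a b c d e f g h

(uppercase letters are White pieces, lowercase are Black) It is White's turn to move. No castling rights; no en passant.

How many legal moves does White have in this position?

White to move; king on a8.
In check: yes, from the black queen on b8.
Legal moves: none.
Count: 0.

0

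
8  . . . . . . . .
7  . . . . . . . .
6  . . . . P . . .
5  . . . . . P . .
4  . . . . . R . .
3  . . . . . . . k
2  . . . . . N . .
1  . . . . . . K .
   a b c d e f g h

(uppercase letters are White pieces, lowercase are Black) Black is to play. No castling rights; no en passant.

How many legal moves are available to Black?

1

Black to move; king on h3.
In check: yes, from the white knight on f2.
Legal moves: Kg3.
Count: 1.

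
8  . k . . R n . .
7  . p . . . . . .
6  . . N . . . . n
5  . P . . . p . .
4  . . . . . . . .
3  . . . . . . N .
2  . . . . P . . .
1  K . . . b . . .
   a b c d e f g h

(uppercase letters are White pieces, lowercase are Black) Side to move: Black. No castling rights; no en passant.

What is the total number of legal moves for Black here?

Black to move; king on b8.
In check: yes, from the white knight on c6 and the white rook on e8.
Legal moves: Kc7.
Count: 1.

1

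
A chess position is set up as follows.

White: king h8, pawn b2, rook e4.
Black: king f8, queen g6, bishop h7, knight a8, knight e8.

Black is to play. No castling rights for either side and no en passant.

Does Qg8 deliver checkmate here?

yes

After Qg8: white king on h8; in check: yes, from the black queen on g8.
King squares — g7: attacked by Ne8; h7: attacked by Qg8; g8: attacked by Bh7.
White has no legal moves → checkmate.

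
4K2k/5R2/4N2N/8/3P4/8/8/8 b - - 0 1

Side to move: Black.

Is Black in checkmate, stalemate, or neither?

stalemate

Black to move; black king on h8.
In check: no.
King squares — g7: attacked by Ne6; h7: attacked by Rf7; g8: attacked by Nh6.
Legal moves for Black: none.
Not in check and no legal moves → stalemate.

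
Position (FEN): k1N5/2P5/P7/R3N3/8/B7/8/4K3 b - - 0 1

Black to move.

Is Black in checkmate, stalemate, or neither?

stalemate

Black to move; black king on a8.
In check: no.
King squares — a7: attacked by Nc8; b7: attacked by Pa6; b8: attacked by Pc7.
Legal moves for Black: none.
Not in check and no legal moves → stalemate.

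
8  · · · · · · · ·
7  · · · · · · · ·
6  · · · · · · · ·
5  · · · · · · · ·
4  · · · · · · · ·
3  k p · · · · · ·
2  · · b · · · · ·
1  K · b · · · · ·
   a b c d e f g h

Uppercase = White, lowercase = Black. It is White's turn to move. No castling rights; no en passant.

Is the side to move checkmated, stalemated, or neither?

White to move; white king on a1.
In check: no.
King squares — b1: attacked by Bc2; a2: attacked by Ka3; b2: attacked by Bc1.
Legal moves for White: none.
Not in check and no legal moves → stalemate.

stalemate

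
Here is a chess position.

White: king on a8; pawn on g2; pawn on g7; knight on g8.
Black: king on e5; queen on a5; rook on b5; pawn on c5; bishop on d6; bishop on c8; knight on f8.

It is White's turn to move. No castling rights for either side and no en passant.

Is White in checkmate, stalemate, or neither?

White to move; white king on a8.
In check: yes, from the black queen on a5.
King squares — a7: attacked by Qa5; b7: attacked by Rb5; b8: attacked by Rb5.
Legal moves for White: none.
In check with no legal moves → checkmate.

checkmate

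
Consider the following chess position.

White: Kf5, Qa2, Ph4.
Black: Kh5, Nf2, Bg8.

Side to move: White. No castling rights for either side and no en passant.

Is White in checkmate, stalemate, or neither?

neither

White to move; white king on f5.
In check: no.
Legal moves for White include: Kf6, Ke5, Kf4, Qxg8, Qa8, Qf7+, Qa7, Qe6, Qa6, Qd5, Qa5, Qc4, Qa4, Qb3, Qa3, Qxf2, Qe2+, Qd2, ... (list truncated; more exist).
White has legal moves and is not in check → neither.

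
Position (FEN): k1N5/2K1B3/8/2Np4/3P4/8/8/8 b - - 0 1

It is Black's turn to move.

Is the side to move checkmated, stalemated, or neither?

Black to move; black king on a8.
In check: no.
King squares — a7: attacked by Nc8; b7: attacked by Nc5; b8: attacked by Kc7.
Legal moves for Black: none.
Not in check and no legal moves → stalemate.

stalemate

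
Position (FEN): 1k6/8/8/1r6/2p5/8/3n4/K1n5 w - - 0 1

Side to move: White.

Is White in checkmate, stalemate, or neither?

White to move; white king on a1.
In check: no.
King squares — b1: attacked by Nd2; a2: attacked by Nc1; b2: attacked by Rb5.
Legal moves for White: none.
Not in check and no legal moves → stalemate.

stalemate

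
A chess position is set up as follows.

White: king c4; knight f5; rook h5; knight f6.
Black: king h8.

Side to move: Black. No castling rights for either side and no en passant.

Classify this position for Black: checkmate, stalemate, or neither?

Black to move; black king on h8.
In check: yes, from the white rook on h5.
King squares — g7: attacked by Nf5; h7: attacked by Rh5; g8: attacked by Nf6.
Legal moves for Black: none.
In check with no legal moves → checkmate.

checkmate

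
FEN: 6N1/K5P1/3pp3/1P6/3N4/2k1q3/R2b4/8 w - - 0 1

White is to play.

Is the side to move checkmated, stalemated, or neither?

White to move; white king on a7.
In check: no.
Legal moves for White: Ne7, Nh6, Nf6, Kb8, Ka8, Kb7, Kb6, Ka6, Ra6, Ra5, Ra4, Ra3+, Rxd2, Rc2+, Rb2, Ra1, b6.
White has 17 legal moves and is not in check → neither.

neither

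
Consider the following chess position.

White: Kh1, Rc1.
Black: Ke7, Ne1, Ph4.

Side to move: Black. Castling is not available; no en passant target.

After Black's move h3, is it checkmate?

After h3: white king on h1; in check: no.
White is not in check, so this cannot be checkmate.

no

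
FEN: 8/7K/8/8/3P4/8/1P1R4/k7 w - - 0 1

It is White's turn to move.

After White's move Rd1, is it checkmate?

no

After Rd1: black king on a1; in check: yes, from the white rook on d1.
Black has 2 legal replies: Kxb2, Ka2.
In check but a legal move exists → not checkmate.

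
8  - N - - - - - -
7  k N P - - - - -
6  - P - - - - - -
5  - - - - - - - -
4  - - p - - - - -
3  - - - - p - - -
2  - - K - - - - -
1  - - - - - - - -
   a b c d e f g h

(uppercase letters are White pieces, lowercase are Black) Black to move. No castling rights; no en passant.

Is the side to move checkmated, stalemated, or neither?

neither

Black to move; black king on a7.
In check: yes, from the white pawn on b6.
King squares — a6: attacked by Nb8; b6: available; b7: available; a8: available; b8: attacked by Pc7.
Legal moves for Black: Ka8, Kxb7, Kxb6.
Black is in check but has 3 legal moves → neither.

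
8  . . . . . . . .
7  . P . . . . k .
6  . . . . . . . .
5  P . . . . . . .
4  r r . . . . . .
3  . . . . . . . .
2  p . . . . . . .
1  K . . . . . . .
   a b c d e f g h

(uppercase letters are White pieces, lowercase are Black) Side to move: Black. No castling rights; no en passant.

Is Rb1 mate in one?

After Rb1: white king on a1; in check: yes, from the black rook on b1.
King squares — b1: attacked by Pa2; a2: attacked by Ra4; b2: attacked by Rb1.
White has no legal moves → checkmate.

yes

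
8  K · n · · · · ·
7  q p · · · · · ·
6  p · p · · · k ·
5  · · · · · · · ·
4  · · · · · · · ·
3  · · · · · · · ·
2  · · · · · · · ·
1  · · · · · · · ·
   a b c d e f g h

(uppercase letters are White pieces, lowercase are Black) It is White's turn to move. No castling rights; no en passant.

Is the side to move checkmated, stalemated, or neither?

White to move; white king on a8.
In check: yes, from the black queen on a7.
King squares — a7: attacked by Nc8; b7: attacked by Qa7; b8: attacked by Qa7.
Legal moves for White: none.
In check with no legal moves → checkmate.

checkmate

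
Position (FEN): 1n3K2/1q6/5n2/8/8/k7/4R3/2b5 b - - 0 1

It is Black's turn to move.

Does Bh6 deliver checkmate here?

After Bh6: white king on f8; in check: yes, from the black bishop on h6.
King squares — e7: attacked by Qb7; f7: attacked by Qb7; g7: attacked by Bh6; e8: attacked by Nf6; g8: attacked by Nf6.
White has no legal moves → checkmate.

yes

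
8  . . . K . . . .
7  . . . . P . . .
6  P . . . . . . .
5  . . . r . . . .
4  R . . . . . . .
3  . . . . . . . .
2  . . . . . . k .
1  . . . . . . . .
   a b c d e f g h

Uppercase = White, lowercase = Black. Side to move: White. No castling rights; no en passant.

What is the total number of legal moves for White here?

3

White to move; king on d8.
In check: yes, from the black rook on d5.
Legal moves: Ke8, Kc8, Kc7.
Count: 3.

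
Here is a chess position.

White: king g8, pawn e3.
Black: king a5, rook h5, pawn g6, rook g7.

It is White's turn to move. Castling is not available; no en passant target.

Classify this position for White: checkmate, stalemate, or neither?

White to move; white king on g8.
In check: yes, from the black rook on g7.
King squares — f7: attacked by Rg7; g7: available; h7: attacked by Rh5; f8: available; h8: attacked by Rh5.
Legal moves for White: Kf8, Kxg7.
White is in check but has 2 legal moves → neither.

neither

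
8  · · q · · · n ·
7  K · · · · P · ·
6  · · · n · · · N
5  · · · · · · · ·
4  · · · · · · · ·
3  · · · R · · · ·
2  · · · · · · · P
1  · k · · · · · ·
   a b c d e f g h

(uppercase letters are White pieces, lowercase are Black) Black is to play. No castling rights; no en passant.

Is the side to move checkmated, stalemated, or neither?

neither

Black to move; black king on b1.
In check: no.
Legal moves for Black include: Ne7, Nxh6, Nf6, Qf8, Qe8, Qd8, Qb8+, Qa8+, Qd7+, Qc7+, Qb7#, Qe6, Qc6, Qa6+, Qf5, Qc5+, Qg4, Qc4, ... (list truncated; more exist).
Black has legal moves and is not in check → neither.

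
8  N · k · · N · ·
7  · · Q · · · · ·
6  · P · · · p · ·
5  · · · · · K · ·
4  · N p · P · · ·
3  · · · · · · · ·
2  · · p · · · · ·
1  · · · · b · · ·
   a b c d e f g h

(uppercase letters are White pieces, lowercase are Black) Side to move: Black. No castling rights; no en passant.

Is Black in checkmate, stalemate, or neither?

Black to move; black king on c8.
In check: yes, from the white queen on c7.
King squares — b7: attacked by Qc7; c7: attacked by Pb6; d7: attacked by Qc7; b8: attacked by Qc7; d8: attacked by Qc7.
Legal moves for Black: none.
In check with no legal moves → checkmate.

checkmate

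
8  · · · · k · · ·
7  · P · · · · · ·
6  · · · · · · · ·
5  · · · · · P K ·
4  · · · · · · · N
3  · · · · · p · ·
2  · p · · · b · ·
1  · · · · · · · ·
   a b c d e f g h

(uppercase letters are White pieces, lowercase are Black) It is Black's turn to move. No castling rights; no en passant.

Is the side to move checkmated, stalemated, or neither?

Black to move; black king on e8.
In check: no.
Legal moves for Black: Kf8, Kd8, Kf7, Ke7, Kd7, Ba7, Bb6, Bc5, Bxh4+, Bd4, Bg3, Be3+, Bg1, Be1, b1=Q, b1=R, b1=B, b1=N.
Black has 18 legal moves and is not in check → neither.

neither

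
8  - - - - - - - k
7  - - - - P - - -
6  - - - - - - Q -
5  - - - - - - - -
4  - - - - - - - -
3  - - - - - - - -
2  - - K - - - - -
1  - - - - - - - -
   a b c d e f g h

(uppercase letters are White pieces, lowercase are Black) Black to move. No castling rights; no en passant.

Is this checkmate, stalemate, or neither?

Black to move; black king on h8.
In check: no.
King squares — g7: attacked by Qg6; h7: attacked by Qg6; g8: attacked by Qg6.
Legal moves for Black: none.
Not in check and no legal moves → stalemate.

stalemate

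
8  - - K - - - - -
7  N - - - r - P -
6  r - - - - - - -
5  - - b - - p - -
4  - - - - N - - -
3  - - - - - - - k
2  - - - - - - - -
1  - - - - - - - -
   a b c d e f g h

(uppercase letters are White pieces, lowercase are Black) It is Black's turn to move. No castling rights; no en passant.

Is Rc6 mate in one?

no

After Rc6: white king on c8; in check: yes, from the black rook on c6.
White has 3 legal replies: Kd8, Kb8, Nxc6.
In check but a legal move exists → not checkmate.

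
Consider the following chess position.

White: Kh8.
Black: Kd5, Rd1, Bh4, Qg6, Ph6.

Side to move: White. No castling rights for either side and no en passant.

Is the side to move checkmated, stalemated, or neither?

stalemate

White to move; white king on h8.
In check: no.
King squares — g7: attacked by Qg6; h7: attacked by Qg6; g8: attacked by Qg6.
Legal moves for White: none.
Not in check and no legal moves → stalemate.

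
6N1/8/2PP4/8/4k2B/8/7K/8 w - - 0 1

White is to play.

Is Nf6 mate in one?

no

After Nf6: black king on e4; in check: yes, from the white knight on f6.
Black has 7 legal replies: Kf5, Ke5, Kf4, Kd4, Kf3, Ke3, Kd3.
In check but a legal move exists → not checkmate.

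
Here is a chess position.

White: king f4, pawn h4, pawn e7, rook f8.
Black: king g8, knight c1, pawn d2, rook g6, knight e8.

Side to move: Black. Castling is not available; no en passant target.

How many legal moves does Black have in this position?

2

Black to move; king on g8.
In check: yes, from the white rook on f8.
Legal moves: Kh7, Kg7.
Count: 2.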